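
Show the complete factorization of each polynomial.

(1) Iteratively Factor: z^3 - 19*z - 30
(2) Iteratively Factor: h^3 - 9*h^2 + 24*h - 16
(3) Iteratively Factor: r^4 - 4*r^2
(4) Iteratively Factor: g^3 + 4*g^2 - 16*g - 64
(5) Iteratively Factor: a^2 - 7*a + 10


(1) = (z - 5)*(z^2 + 5*z + 6) = (z - 5)*(z + 3)*(z + 2)
(2) = (h - 4)*(h^2 - 5*h + 4) = (h - 4)*(h - 1)*(h - 4)
(3) = (r)*(r^3 - 4*r) = r*(r + 2)*(r^2 - 2*r) = r*(r - 2)*(r + 2)*(r)
(4) = (g - 4)*(g^2 + 8*g + 16) = (g - 4)*(g + 4)*(g + 4)
(5) = (a - 2)*(a - 5)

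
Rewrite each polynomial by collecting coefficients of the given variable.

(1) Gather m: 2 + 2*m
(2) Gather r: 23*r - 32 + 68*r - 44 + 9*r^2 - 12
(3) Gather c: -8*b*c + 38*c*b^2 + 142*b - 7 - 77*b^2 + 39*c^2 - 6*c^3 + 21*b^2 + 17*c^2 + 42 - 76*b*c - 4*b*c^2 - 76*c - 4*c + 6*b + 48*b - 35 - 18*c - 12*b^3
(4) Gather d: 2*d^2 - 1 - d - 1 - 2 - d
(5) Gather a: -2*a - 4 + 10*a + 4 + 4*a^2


(1) = 2*m + 2
(2) = 9*r^2 + 91*r - 88
(3) = -12*b^3 - 56*b^2 + 196*b - 6*c^3 + c^2*(56 - 4*b) + c*(38*b^2 - 84*b - 98)
(4) = 2*d^2 - 2*d - 4
(5) = 4*a^2 + 8*a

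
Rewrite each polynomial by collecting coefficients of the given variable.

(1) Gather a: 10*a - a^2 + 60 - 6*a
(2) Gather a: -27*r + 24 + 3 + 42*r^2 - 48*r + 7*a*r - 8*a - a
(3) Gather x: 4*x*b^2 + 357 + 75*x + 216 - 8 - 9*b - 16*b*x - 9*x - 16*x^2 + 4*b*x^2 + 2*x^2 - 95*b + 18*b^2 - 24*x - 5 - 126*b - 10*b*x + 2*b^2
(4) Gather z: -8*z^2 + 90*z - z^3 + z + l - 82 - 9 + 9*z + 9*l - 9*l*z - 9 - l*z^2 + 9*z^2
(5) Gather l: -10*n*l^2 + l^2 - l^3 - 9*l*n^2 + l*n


(1) = -a^2 + 4*a + 60
(2) = a*(7*r - 9) + 42*r^2 - 75*r + 27
(3) = 20*b^2 - 230*b + x^2*(4*b - 14) + x*(4*b^2 - 26*b + 42) + 560
(4) = 10*l - z^3 + z^2*(1 - l) + z*(100 - 9*l) - 100
(5) = -l^3 + l^2*(1 - 10*n) + l*(-9*n^2 + n)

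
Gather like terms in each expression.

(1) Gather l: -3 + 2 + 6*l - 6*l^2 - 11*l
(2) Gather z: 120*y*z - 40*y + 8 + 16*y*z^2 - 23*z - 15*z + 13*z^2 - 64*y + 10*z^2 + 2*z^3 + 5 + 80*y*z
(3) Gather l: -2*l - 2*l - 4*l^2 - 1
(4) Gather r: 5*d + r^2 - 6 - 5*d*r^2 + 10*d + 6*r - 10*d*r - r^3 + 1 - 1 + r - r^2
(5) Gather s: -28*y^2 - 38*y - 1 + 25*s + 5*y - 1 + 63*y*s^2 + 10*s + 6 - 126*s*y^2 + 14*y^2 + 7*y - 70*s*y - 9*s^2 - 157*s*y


(1) = -6*l^2 - 5*l - 1
(2) = -104*y + 2*z^3 + z^2*(16*y + 23) + z*(200*y - 38) + 13
(3) = -4*l^2 - 4*l - 1
(4) = -5*d*r^2 + 15*d - r^3 + r*(7 - 10*d) - 6
(5) = s^2*(63*y - 9) + s*(-126*y^2 - 227*y + 35) - 14*y^2 - 26*y + 4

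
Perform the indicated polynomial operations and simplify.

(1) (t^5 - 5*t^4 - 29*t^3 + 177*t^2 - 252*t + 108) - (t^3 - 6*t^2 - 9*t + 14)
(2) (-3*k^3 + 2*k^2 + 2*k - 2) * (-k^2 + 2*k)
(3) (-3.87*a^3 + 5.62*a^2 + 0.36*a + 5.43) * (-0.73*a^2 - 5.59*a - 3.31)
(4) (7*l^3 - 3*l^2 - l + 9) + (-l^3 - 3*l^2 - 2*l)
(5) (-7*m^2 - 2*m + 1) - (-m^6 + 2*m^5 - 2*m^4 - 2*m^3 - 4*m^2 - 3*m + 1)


(1) = t^5 - 5*t^4 - 30*t^3 + 183*t^2 - 243*t + 94
(2) = 3*k^5 - 8*k^4 + 2*k^3 + 6*k^2 - 4*k
(3) = 2.8251*a^5 + 17.5307*a^4 - 18.8689*a^3 - 24.5785*a^2 - 31.5453*a - 17.9733
(4) = 6*l^3 - 6*l^2 - 3*l + 9
(5) = m^6 - 2*m^5 + 2*m^4 + 2*m^3 - 3*m^2 + m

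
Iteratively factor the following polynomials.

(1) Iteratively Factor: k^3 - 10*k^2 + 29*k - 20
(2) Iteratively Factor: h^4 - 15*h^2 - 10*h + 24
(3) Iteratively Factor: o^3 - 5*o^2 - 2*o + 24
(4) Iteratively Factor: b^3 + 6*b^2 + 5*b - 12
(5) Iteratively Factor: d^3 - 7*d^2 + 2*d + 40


(1) = (k - 1)*(k^2 - 9*k + 20) = (k - 4)*(k - 1)*(k - 5)
(2) = (h + 3)*(h^3 - 3*h^2 - 6*h + 8) = (h + 2)*(h + 3)*(h^2 - 5*h + 4) = (h - 1)*(h + 2)*(h + 3)*(h - 4)
(3) = (o + 2)*(o^2 - 7*o + 12) = (o - 3)*(o + 2)*(o - 4)
(4) = (b + 4)*(b^2 + 2*b - 3) = (b + 3)*(b + 4)*(b - 1)
(5) = (d - 4)*(d^2 - 3*d - 10) = (d - 4)*(d + 2)*(d - 5)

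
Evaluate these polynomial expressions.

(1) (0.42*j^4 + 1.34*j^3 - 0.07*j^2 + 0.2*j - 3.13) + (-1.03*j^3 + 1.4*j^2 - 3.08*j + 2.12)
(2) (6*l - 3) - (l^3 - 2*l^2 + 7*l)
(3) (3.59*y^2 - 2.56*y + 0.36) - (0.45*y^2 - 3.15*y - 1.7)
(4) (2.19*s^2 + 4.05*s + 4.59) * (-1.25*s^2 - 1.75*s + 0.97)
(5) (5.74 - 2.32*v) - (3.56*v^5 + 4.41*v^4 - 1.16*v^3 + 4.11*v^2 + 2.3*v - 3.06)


(1) = 0.42*j^4 + 0.31*j^3 + 1.33*j^2 - 2.88*j - 1.01
(2) = -l^3 + 2*l^2 - l - 3
(3) = 3.14*y^2 + 0.59*y + 2.06
(4) = -2.7375*s^4 - 8.895*s^3 - 10.7007*s^2 - 4.104*s + 4.4523
(5) = -3.56*v^5 - 4.41*v^4 + 1.16*v^3 - 4.11*v^2 - 4.62*v + 8.8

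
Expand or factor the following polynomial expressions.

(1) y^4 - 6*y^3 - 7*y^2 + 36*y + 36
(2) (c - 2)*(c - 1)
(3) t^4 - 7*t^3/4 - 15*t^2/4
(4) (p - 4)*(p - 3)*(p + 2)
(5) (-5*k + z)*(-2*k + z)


(1) = (y - 6)*(y - 3)*(y + 1)*(y + 2)
(2) = c^2 - 3*c + 2
(3) = t^2*(t - 3)*(t + 5/4)
(4) = p^3 - 5*p^2 - 2*p + 24
(5) = 10*k^2 - 7*k*z + z^2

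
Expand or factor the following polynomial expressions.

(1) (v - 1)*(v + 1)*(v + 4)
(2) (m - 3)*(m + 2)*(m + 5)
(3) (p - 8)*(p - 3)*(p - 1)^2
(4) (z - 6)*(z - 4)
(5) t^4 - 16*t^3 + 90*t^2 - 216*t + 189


(1) = v^3 + 4*v^2 - v - 4
(2) = m^3 + 4*m^2 - 11*m - 30
(3) = p^4 - 13*p^3 + 47*p^2 - 59*p + 24
(4) = z^2 - 10*z + 24
(5) = (t - 7)*(t - 3)^3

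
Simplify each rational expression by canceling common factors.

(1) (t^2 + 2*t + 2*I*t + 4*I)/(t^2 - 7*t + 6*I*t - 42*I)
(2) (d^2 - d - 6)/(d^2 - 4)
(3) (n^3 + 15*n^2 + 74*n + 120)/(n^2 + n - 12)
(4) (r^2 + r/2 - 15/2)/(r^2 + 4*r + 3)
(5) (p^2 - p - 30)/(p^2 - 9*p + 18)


(1) = (t^2 + t*(2 + 2*I) + 4*I)/(t^2 + t*(-7 + 6*I) - 42*I)
(2) = (d - 3)/(d - 2)
(3) = (n^2 + 11*n + 30)/(n - 3)
(4) = (2*r - 5)/(2*r + 2)
(5) = (p + 5)/(p - 3)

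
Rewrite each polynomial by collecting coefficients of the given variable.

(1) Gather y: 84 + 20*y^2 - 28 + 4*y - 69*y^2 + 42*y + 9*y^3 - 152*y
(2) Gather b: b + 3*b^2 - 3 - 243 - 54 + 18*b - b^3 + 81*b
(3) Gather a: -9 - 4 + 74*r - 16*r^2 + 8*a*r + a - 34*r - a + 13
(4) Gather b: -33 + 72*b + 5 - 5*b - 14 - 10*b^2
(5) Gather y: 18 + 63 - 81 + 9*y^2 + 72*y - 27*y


(1) = 9*y^3 - 49*y^2 - 106*y + 56
(2) = -b^3 + 3*b^2 + 100*b - 300
(3) = 8*a*r - 16*r^2 + 40*r
(4) = -10*b^2 + 67*b - 42
(5) = 9*y^2 + 45*y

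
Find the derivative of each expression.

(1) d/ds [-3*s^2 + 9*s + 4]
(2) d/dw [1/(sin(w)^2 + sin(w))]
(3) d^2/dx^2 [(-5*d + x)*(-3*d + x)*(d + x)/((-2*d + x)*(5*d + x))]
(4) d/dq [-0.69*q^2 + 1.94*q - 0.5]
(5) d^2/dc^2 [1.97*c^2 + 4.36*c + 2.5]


(1) = 9 - 6*s
(2) = -(2/tan(w) + cos(w)/sin(w)^2)/(sin(w) + 1)^2
(3) = d^2*(-410*d^3 + 1290*d^2*x - 510*d*x^2 + 94*x^3)/(-1000*d^6 + 900*d^5*x + 30*d^4*x^2 - 153*d^3*x^3 - 3*d^2*x^4 + 9*d*x^5 + x^6)
(4) = 1.94 - 1.38*q
(5) = 3.94000000000000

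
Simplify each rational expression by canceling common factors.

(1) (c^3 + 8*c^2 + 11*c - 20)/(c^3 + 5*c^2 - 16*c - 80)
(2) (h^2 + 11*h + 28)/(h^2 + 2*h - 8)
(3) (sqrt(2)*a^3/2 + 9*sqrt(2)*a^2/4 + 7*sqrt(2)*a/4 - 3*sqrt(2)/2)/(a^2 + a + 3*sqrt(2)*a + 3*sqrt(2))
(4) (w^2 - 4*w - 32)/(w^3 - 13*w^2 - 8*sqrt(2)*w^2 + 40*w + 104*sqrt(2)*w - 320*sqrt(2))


(1) = (c - 1)/(c - 4)
(2) = (h + 7)/(h - 2)
(3) = (2*sqrt(2)*a^3 + 9*sqrt(2)*a^2 + 7*sqrt(2)*a - 6*sqrt(2))/(4*a^2 + a*(4 + 12*sqrt(2)) + 12*sqrt(2))
(4) = (w + 4)/(w^2 + w*(-8*sqrt(2) - 5) + 40*sqrt(2))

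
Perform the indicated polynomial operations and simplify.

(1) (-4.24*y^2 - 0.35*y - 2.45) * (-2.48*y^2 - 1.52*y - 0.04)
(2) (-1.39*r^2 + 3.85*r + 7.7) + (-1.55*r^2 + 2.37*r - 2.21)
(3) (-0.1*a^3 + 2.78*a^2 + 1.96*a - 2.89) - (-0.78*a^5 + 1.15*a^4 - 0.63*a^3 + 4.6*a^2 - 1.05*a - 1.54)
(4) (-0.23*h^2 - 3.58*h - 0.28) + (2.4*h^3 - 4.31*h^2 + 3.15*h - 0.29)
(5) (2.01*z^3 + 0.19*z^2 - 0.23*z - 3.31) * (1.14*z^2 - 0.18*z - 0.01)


(1) = 10.5152*y^4 + 7.3128*y^3 + 6.7776*y^2 + 3.738*y + 0.098
(2) = -2.94*r^2 + 6.22*r + 5.49
(3) = 0.78*a^5 - 1.15*a^4 + 0.53*a^3 - 1.82*a^2 + 3.01*a - 1.35
(4) = 2.4*h^3 - 4.54*h^2 - 0.43*h - 0.57
(5) = 2.2914*z^5 - 0.1452*z^4 - 0.3165*z^3 - 3.7339*z^2 + 0.5981*z + 0.0331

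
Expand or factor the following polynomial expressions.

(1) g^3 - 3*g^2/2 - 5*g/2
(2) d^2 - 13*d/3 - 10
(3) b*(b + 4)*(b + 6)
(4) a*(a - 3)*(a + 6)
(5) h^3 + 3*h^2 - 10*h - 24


(1) = g*(g - 5/2)*(g + 1)
(2) = (d - 6)*(d + 5/3)
(3) = b^3 + 10*b^2 + 24*b
(4) = a^3 + 3*a^2 - 18*a
(5) = (h - 3)*(h + 2)*(h + 4)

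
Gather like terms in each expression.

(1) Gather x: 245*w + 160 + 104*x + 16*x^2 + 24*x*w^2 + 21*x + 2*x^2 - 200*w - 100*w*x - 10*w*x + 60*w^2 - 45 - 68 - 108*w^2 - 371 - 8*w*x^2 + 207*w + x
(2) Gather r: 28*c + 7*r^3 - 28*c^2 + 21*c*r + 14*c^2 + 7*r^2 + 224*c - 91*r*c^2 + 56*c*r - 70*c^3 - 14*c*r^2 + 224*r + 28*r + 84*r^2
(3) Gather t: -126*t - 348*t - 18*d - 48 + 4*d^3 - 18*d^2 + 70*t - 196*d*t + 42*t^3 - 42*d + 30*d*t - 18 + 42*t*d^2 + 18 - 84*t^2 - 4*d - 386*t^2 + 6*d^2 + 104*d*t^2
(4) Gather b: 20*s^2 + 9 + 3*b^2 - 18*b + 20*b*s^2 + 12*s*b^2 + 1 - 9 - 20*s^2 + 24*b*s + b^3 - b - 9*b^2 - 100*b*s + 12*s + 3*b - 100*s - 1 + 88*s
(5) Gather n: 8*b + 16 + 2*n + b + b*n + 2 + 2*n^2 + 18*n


(1) = -48*w^2 + 252*w + x^2*(18 - 8*w) + x*(24*w^2 - 110*w + 126) - 324
(2) = -70*c^3 - 14*c^2 + 252*c + 7*r^3 + r^2*(91 - 14*c) + r*(-91*c^2 + 77*c + 252)
(3) = 4*d^3 - 12*d^2 - 64*d + 42*t^3 + t^2*(104*d - 470) + t*(42*d^2 - 166*d - 404) - 48
(4) = b^3 + b^2*(12*s - 6) + b*(20*s^2 - 76*s - 16)
(5) = 9*b + 2*n^2 + n*(b + 20) + 18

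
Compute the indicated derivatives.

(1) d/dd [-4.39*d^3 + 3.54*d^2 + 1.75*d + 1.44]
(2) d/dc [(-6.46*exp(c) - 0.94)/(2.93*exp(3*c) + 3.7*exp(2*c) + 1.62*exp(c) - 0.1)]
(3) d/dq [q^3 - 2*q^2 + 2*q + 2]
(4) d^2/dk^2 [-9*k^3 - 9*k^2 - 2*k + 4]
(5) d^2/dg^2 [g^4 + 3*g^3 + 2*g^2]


(1) = -13.17*d^2 + 7.08*d + 1.75
(2) = (37.8556*exp(3*c) + 32.1646*exp(2*c) + 6.956*exp(c) + 2.1688)*exp(c)/(8.5849*exp(6*c) + 21.682*exp(5*c) + 23.1832*exp(4*c) + 11.402*exp(3*c) + 1.8844*exp(2*c) - 0.324*exp(c) + 0.01)
(3) = 3*q^2 - 4*q + 2
(4) = -54*k - 18
(5) = 12*g^2 + 18*g + 4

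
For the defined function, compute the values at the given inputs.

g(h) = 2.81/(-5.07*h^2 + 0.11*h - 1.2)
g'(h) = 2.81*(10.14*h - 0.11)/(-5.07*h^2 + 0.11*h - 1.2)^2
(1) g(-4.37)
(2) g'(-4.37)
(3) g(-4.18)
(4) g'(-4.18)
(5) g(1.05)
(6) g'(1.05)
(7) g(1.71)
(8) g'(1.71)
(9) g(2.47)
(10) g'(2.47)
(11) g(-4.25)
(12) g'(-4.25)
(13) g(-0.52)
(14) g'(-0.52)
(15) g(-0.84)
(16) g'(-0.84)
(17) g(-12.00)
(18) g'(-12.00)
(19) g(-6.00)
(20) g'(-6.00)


(1) = -0.03
(2) = -0.01
(3) = -0.03
(4) = -0.01
(5) = -0.42
(6) = 0.66
(7) = -0.18
(8) = 0.19
(9) = -0.09
(10) = 0.07
(11) = -0.03
(12) = -0.01
(13) = -1.07
(14) = -2.19
(15) = -0.58
(16) = -1.02
(17) = -0.00
(18) = -0.00
(19) = -0.02
(20) = -0.01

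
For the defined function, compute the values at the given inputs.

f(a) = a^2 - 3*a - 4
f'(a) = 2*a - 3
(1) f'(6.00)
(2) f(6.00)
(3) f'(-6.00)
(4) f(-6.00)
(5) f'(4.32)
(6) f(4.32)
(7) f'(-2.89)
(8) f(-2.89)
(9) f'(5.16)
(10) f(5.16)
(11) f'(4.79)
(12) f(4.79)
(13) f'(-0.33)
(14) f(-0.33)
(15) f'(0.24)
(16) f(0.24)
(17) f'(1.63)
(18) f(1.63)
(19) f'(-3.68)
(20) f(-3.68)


(1) = 9.00
(2) = 14.00
(3) = -15.00
(4) = 50.00
(5) = 5.64
(6) = 1.70
(7) = -8.78
(8) = 13.02
(9) = 7.32
(10) = 7.15
(11) = 6.58
(12) = 4.57
(13) = -3.66
(14) = -2.90
(15) = -2.52
(16) = -4.66
(17) = 0.26
(18) = -6.23
(19) = -10.36
(20) = 20.58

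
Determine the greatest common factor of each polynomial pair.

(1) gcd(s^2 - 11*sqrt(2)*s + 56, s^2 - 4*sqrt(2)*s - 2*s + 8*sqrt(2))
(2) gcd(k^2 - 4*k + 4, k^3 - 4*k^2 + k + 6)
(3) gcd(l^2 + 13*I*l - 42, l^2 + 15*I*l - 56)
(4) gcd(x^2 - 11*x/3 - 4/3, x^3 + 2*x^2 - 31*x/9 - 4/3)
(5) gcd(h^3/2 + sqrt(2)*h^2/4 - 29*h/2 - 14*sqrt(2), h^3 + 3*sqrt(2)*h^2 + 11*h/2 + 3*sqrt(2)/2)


(1) = gcd((s - 7*sqrt(2))*(s - 4*sqrt(2)), (s - 2)*(s - 4*sqrt(2))) = s - 4*sqrt(2)
(2) = k - 2
(3) = l + 7*I
(4) = gcd((x - 4)*(x + 1/3), (x - 4/3)*(x + 1/3)*(x + 3)) = x + 1/3
(5) = h + sqrt(2)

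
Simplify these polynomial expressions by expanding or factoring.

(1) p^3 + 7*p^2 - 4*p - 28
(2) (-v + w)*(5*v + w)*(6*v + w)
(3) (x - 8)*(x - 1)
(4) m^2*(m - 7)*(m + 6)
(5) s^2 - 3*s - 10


(1) = (p - 2)*(p + 2)*(p + 7)
(2) = -30*v^3 + 19*v^2*w + 10*v*w^2 + w^3
(3) = x^2 - 9*x + 8
(4) = m^4 - m^3 - 42*m^2
(5) = (s - 5)*(s + 2)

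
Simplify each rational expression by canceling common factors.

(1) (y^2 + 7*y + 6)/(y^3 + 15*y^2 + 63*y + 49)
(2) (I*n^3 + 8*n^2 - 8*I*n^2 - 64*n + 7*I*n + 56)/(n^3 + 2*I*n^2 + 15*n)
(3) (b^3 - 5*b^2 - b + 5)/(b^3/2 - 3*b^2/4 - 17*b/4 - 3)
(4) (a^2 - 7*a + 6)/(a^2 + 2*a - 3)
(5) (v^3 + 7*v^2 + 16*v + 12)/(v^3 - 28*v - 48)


(1) = (y + 6)/(y^2 + 14*y + 49)
(2) = (I*n^3 + n^2*(8 - 8*I) + n*(-64 + 7*I) + 56)/(n^3 + 2*I*n^2 + 15*n)
(3) = (4*b^2 - 24*b + 20)/(2*b^2 - 5*b - 12)
(4) = (a - 6)/(a + 3)
(5) = (v^2 + 5*v + 6)/(v^2 - 2*v - 24)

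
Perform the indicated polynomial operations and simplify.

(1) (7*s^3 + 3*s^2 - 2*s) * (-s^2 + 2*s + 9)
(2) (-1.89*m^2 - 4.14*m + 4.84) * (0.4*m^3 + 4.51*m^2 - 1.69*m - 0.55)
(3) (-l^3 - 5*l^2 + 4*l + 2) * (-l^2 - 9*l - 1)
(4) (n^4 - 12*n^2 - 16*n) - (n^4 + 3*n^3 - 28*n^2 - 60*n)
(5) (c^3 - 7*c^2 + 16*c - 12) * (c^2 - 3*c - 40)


(1) = -7*s^5 + 11*s^4 + 71*s^3 + 23*s^2 - 18*s
(2) = -0.756*m^5 - 10.1799*m^4 - 13.5413*m^3 + 29.8645*m^2 - 5.9026*m - 2.662
(3) = l^5 + 14*l^4 + 42*l^3 - 33*l^2 - 22*l - 2
(4) = -3*n^3 + 16*n^2 + 44*n
(5) = c^5 - 10*c^4 - 3*c^3 + 220*c^2 - 604*c + 480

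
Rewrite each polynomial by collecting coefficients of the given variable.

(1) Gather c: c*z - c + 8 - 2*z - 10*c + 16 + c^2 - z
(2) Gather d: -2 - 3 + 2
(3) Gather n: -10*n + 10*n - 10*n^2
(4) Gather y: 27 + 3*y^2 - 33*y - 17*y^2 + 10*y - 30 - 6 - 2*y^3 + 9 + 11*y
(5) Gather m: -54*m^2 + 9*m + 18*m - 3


(1) = c^2 + c*(z - 11) - 3*z + 24
(2) = -3
(3) = -10*n^2
(4) = -2*y^3 - 14*y^2 - 12*y
(5) = -54*m^2 + 27*m - 3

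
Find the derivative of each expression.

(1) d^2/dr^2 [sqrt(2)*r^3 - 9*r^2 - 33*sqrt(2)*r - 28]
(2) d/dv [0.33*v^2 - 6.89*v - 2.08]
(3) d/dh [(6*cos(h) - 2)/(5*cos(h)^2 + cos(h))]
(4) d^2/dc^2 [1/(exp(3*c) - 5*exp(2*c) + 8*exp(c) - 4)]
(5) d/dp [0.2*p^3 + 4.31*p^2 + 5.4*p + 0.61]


(1) = 6*sqrt(2)*r - 18
(2) = 0.66*v - 6.89
(3) = 2*(15*sin(h) - sin(h)/cos(h)^2 - 10*tan(h))/(5*cos(h) + 1)^2
(4) = (9*exp(3*c) - 19*exp(2*c) + 4*exp(c) + 8)*exp(c)/(exp(7*c) - 11*exp(6*c) + 51*exp(5*c) - 129*exp(4*c) + 192*exp(3*c) - 168*exp(2*c) + 80*exp(c) - 16)
(5) = 0.6*p^2 + 8.62*p + 5.4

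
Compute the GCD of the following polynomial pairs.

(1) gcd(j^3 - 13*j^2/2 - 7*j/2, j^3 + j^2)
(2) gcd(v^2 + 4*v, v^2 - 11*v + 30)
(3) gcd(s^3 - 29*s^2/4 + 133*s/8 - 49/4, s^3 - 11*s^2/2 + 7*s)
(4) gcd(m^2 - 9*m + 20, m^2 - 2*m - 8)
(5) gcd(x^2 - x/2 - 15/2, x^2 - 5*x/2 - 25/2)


(1) = j
(2) = 1
(3) = s^2 - 11*s/2 + 7
(4) = m - 4
(5) = x + 5/2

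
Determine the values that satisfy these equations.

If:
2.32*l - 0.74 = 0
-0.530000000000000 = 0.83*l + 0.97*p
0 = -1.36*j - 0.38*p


Then:
j = 0.23
l = 0.32
p = -0.82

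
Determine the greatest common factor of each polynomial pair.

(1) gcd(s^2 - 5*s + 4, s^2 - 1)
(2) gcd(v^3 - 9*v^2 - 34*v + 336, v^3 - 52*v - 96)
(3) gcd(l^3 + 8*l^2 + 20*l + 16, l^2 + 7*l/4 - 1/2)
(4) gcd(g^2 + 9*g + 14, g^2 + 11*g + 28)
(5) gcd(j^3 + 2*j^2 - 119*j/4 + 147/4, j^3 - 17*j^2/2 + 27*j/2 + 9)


(1) = gcd((s - 4)*(s - 1), (s - 1)*(s + 1)) = s - 1
(2) = v^2 - 2*v - 48
(3) = gcd((l + 2)^2*(l + 4), (l - 1/4)*(l + 2)) = l + 2
(4) = gcd((g + 2)*(g + 7), (g + 4)*(g + 7)) = g + 7
(5) = 1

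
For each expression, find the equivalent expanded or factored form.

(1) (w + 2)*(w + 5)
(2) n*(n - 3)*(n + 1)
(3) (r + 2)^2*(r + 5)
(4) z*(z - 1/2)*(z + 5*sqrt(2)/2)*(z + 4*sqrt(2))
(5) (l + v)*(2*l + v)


(1) = w^2 + 7*w + 10
(2) = n^3 - 2*n^2 - 3*n
(3) = r^3 + 9*r^2 + 24*r + 20
(4) = z^4 - z^3/2 + 13*sqrt(2)*z^3/2 - 13*sqrt(2)*z^2/4 + 20*z^2 - 10*z
(5) = 2*l^2 + 3*l*v + v^2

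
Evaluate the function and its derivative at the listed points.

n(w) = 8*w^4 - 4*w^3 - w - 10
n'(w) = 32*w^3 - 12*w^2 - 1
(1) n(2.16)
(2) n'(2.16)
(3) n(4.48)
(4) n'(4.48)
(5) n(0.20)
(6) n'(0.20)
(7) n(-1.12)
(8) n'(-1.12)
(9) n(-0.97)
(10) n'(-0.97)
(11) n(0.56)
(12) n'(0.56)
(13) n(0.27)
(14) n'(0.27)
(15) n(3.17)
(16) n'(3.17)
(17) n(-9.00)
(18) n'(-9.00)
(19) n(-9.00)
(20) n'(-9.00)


(1) = 121.67
(2) = 265.50
(3) = 2848.43
(4) = 2635.45
(5) = -10.22
(6) = -1.22
(7) = 9.33
(8) = -61.01
(9) = 1.70
(10) = -41.50
(11) = -10.48
(12) = 0.86
(13) = -10.31
(14) = -1.24
(15) = 667.25
(16) = 897.77
(17) = 55403.00
(18) = -24301.00
(19) = 55403.00
(20) = -24301.00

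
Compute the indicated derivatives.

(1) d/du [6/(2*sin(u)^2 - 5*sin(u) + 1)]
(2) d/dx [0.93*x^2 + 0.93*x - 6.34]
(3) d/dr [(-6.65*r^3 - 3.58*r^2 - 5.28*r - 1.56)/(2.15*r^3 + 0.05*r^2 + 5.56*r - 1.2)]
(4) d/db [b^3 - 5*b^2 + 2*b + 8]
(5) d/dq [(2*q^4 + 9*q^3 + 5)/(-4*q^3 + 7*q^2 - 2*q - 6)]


(1) = 6*(5 - 4*sin(u))*cos(u)/(-5*sin(u) - cos(2*u) + 2)^2
(2) = 1.86*x + 0.93
(3) = (7.3645*r^4 - 51.244*r^3 + 14.3612*r^2 + 8.748*r + 15.0096)/(4.6225*r^6 + 0.215*r^5 + 23.9105*r^4 - 4.604*r^3 + 30.7936*r^2 - 13.344*r + 1.44)
(4) = 3*b^2 - 10*b + 2
(5) = (-8*q^6 + 28*q^5 + 51*q^4 - 84*q^3 - 102*q^2 - 70*q + 10)/(16*q^6 - 56*q^5 + 65*q^4 + 20*q^3 - 80*q^2 + 24*q + 36)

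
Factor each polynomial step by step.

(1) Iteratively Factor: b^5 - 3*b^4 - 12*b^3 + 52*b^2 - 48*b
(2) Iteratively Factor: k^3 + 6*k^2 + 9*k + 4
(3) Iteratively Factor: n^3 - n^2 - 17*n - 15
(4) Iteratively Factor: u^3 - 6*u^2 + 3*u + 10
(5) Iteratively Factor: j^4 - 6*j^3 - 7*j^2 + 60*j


(1) = (b - 3)*(b^4 - 12*b^2 + 16*b) = (b - 3)*(b - 2)*(b^3 + 2*b^2 - 8*b) = (b - 3)*(b - 2)*(b + 4)*(b^2 - 2*b) = (b - 3)*(b - 2)^2*(b + 4)*(b)
(2) = (k + 1)*(k^2 + 5*k + 4) = (k + 1)*(k + 4)*(k + 1)
(3) = (n - 5)*(n^2 + 4*n + 3) = (n - 5)*(n + 3)*(n + 1)
(4) = (u - 5)*(u^2 - u - 2) = (u - 5)*(u + 1)*(u - 2)
(5) = (j - 4)*(j^3 - 2*j^2 - 15*j) = (j - 4)*(j + 3)*(j^2 - 5*j) = (j - 5)*(j - 4)*(j + 3)*(j)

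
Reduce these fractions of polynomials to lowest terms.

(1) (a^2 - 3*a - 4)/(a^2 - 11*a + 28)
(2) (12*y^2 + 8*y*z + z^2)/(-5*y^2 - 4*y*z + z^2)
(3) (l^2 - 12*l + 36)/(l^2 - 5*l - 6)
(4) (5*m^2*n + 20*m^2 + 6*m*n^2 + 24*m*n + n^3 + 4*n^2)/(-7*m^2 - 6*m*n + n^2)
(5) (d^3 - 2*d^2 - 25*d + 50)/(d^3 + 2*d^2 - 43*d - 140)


(1) = (a + 1)/(a - 7)
(2) = (-12*y^2 - 8*y*z - z^2)/(5*y^2 + 4*y*z - z^2)
(3) = (l - 6)/(l + 1)
(4) = (-5*m*n - 20*m - n^2 - 4*n)/(7*m - n)
(5) = (d^2 - 7*d + 10)/(d^2 - 3*d - 28)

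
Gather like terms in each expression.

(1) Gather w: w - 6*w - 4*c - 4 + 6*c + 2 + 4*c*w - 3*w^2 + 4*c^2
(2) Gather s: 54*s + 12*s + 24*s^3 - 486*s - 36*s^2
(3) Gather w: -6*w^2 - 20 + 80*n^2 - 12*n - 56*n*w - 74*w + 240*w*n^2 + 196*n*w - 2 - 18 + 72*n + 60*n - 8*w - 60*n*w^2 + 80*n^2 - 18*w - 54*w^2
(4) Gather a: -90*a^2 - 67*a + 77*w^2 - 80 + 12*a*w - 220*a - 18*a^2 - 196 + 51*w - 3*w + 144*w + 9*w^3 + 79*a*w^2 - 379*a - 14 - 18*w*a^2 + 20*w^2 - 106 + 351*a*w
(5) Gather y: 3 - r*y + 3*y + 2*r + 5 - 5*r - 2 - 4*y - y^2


(1) = 4*c^2 + 2*c - 3*w^2 + w*(4*c - 5) - 2
(2) = 24*s^3 - 36*s^2 - 420*s
(3) = 160*n^2 + 120*n + w^2*(-60*n - 60) + w*(240*n^2 + 140*n - 100) - 40
(4) = a^2*(-18*w - 108) + a*(79*w^2 + 363*w - 666) + 9*w^3 + 97*w^2 + 192*w - 396
(5) = -3*r - y^2 + y*(-r - 1) + 6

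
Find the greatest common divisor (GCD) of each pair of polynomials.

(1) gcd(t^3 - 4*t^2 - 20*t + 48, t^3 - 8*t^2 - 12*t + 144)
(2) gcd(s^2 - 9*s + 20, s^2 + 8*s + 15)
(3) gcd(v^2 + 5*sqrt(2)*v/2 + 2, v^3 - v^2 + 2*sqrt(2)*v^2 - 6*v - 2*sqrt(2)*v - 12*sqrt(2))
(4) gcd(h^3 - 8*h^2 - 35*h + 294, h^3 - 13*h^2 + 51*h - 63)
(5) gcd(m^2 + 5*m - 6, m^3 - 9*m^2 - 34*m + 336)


(1) = t^2 - 2*t - 24
(2) = 1
(3) = v + 2*sqrt(2)
(4) = gcd((h - 7)^2*(h + 6), (h - 7)*(h - 3)^2) = h - 7
(5) = m + 6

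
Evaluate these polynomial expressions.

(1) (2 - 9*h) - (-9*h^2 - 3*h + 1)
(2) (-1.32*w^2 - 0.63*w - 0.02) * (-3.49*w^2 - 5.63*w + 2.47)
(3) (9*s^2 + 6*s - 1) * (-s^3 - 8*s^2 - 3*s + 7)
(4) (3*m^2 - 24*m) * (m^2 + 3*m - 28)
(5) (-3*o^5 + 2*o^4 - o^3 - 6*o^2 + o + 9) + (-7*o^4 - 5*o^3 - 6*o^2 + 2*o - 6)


(1) = 9*h^2 - 6*h + 1
(2) = 4.6068*w^4 + 9.6303*w^3 + 0.3563*w^2 - 1.4435*w - 0.0494
(3) = -9*s^5 - 78*s^4 - 74*s^3 + 53*s^2 + 45*s - 7
(4) = 3*m^4 - 15*m^3 - 156*m^2 + 672*m
(5) = -3*o^5 - 5*o^4 - 6*o^3 - 12*o^2 + 3*o + 3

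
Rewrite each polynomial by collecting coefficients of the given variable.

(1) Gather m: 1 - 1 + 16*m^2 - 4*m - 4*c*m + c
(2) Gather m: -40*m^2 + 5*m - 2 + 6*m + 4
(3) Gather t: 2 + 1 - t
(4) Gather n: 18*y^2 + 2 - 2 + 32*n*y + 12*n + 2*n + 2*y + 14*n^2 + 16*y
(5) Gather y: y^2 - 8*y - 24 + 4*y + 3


(1) = c + 16*m^2 + m*(-4*c - 4)
(2) = -40*m^2 + 11*m + 2
(3) = 3 - t
(4) = 14*n^2 + n*(32*y + 14) + 18*y^2 + 18*y
(5) = y^2 - 4*y - 21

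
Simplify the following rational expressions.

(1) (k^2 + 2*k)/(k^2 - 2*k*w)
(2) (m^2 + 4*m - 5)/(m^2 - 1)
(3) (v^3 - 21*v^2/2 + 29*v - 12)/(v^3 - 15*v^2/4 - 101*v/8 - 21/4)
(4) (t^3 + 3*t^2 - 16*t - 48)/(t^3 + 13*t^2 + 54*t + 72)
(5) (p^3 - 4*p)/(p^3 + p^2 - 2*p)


(1) = (-k - 2)/(-k + 2*w)
(2) = (m + 5)/(m + 1)
(3) = (8*v^2 - 36*v + 16)/(8*v^2 + 18*v + 7)
(4) = (t - 4)/(t + 6)
(5) = (p - 2)/(p - 1)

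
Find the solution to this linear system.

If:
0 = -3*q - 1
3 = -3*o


Then:
o = -1
q = -1/3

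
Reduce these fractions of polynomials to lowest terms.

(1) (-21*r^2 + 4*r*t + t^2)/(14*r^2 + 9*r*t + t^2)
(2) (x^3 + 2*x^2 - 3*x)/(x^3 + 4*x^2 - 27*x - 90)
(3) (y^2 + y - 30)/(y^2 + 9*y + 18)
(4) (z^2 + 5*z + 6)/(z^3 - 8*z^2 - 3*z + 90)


(1) = (-3*r + t)/(2*r + t)
(2) = (x^2 - x)/(x^2 + x - 30)
(3) = (y - 5)/(y + 3)
(4) = (z + 2)/(z^2 - 11*z + 30)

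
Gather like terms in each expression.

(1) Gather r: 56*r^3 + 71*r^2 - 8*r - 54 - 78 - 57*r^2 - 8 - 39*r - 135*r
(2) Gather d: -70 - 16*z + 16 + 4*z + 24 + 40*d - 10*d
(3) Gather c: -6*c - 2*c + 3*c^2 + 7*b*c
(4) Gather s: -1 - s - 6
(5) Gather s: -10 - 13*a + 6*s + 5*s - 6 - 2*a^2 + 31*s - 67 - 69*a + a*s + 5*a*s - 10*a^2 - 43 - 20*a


(1) = 56*r^3 + 14*r^2 - 182*r - 140
(2) = 30*d - 12*z - 30
(3) = 3*c^2 + c*(7*b - 8)
(4) = -s - 7
(5) = -12*a^2 - 102*a + s*(6*a + 42) - 126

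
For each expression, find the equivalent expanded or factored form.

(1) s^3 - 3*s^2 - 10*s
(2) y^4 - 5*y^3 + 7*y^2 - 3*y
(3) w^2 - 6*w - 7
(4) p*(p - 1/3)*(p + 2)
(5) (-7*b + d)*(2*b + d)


(1) = s*(s - 5)*(s + 2)
(2) = y*(y - 3)*(y - 1)^2
(3) = (w - 7)*(w + 1)
(4) = p^3 + 5*p^2/3 - 2*p/3
(5) = -14*b^2 - 5*b*d + d^2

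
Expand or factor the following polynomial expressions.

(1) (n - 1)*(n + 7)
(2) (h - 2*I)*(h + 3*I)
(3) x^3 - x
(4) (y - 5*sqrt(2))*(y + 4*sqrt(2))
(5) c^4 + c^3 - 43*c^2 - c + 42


(1) = n^2 + 6*n - 7
(2) = h^2 + I*h + 6
(3) = x*(x - 1)*(x + 1)
(4) = y^2 - sqrt(2)*y - 40
(5) = (c - 6)*(c - 1)*(c + 1)*(c + 7)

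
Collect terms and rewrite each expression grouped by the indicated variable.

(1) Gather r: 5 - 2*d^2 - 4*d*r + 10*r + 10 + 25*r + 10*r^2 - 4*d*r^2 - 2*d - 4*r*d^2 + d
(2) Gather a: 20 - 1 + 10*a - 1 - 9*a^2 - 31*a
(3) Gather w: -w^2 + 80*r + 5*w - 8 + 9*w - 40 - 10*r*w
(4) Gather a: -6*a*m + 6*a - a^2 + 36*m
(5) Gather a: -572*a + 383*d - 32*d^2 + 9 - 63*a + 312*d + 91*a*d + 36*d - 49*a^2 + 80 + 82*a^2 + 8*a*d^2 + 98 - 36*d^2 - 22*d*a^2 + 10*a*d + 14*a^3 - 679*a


(1) = -2*d^2 - d + r^2*(10 - 4*d) + r*(-4*d^2 - 4*d + 35) + 15
(2) = -9*a^2 - 21*a + 18
(3) = 80*r - w^2 + w*(14 - 10*r) - 48
(4) = -a^2 + a*(6 - 6*m) + 36*m
(5) = 14*a^3 + a^2*(33 - 22*d) + a*(8*d^2 + 101*d - 1314) - 68*d^2 + 731*d + 187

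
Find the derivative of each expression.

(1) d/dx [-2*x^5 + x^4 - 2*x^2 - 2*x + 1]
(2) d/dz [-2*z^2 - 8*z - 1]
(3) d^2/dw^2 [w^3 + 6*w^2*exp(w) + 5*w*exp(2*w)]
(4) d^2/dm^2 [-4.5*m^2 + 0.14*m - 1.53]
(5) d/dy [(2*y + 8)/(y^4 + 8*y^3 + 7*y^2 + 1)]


(1) = -10*x^4 + 4*x^3 - 4*x - 2
(2) = -4*z - 8
(3) = 6*w^2*exp(w) + 20*w*exp(2*w) + 24*w*exp(w) + 6*w + 20*exp(2*w) + 12*exp(w)
(4) = -9.00000000000000
(5) = 2*(y^4 + 8*y^3 + 7*y^2 - 2*y*(y + 4)*(2*y^2 + 12*y + 7) + 1)/(y^4 + 8*y^3 + 7*y^2 + 1)^2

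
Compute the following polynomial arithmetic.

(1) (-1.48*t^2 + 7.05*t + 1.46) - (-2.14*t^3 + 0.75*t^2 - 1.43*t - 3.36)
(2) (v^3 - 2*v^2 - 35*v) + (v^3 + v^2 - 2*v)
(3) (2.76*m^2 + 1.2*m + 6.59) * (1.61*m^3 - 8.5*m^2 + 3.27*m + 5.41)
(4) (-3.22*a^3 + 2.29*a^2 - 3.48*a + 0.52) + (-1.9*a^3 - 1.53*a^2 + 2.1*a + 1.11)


(1) = 2.14*t^3 - 2.23*t^2 + 8.48*t + 4.82
(2) = 2*v^3 - v^2 - 37*v
(3) = 4.4436*m^5 - 21.528*m^4 + 9.4351*m^3 - 37.1594*m^2 + 28.0413*m + 35.6519
(4) = -5.12*a^3 + 0.76*a^2 - 1.38*a + 1.63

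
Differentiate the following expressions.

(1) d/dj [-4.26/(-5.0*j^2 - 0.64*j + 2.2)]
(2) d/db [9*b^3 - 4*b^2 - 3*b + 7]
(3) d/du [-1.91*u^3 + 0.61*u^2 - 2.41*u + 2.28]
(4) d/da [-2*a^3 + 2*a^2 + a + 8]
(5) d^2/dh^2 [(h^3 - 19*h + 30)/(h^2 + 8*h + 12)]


(1) = (-42.6*j - 2.7264)/(5.0*j^2 + 0.64*j - 2.2)^2
(2) = 27*b^2 - 8*b - 3
(3) = -5.73*u^2 + 1.22*u - 2.41
(4) = -6*a^2 + 4*a + 1
(5) = 6*(11*h^3 + 126*h^2 + 612*h + 1128)/(h^6 + 24*h^5 + 228*h^4 + 1088*h^3 + 2736*h^2 + 3456*h + 1728)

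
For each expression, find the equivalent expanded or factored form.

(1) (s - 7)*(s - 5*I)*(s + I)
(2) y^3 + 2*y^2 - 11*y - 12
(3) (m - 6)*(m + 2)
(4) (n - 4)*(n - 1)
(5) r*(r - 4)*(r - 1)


(1) = s^3 - 7*s^2 - 4*I*s^2 + 5*s + 28*I*s - 35
(2) = (y - 3)*(y + 1)*(y + 4)
(3) = m^2 - 4*m - 12
(4) = n^2 - 5*n + 4
(5) = r^3 - 5*r^2 + 4*r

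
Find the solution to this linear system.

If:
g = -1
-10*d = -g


Then:
d = -1/10
g = -1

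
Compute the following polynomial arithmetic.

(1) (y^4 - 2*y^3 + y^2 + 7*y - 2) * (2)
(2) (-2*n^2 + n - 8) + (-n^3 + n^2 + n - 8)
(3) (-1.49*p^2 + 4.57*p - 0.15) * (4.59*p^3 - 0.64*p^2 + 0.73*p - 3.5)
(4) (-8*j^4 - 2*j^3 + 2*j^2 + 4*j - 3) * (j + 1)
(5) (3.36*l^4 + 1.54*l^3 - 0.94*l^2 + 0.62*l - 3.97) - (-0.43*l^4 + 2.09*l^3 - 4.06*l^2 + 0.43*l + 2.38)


(1) = 2*y^4 - 4*y^3 + 2*y^2 + 14*y - 4
(2) = -n^3 - n^2 + 2*n - 16
(3) = -6.8391*p^5 + 21.9299*p^4 - 4.701*p^3 + 8.6471*p^2 - 16.1045*p + 0.525
(4) = -8*j^5 - 10*j^4 + 6*j^2 + j - 3
(5) = 3.79*l^4 - 0.55*l^3 + 3.12*l^2 + 0.19*l - 6.35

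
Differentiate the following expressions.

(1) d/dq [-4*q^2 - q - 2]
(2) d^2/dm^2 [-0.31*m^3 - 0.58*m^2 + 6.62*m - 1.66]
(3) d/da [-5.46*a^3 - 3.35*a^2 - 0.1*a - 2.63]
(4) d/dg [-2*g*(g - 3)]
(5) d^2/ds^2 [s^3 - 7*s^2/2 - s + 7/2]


(1) = -8*q - 1
(2) = -1.86*m - 1.16
(3) = -16.38*a^2 - 6.7*a - 0.1
(4) = 6 - 4*g
(5) = 6*s - 7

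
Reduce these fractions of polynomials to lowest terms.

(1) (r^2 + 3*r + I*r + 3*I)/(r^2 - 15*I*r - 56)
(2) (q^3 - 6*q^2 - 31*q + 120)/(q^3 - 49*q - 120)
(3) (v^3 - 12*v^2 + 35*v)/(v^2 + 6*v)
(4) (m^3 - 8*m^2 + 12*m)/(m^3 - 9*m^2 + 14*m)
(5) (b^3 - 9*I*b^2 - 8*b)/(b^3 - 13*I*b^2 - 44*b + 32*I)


(1) = (r^2 + r*(3 + I) + 3*I)/(r^2 - 15*I*r - 56)
(2) = (q - 3)/(q + 3)
(3) = (v^2 - 12*v + 35)/(v + 6)
(4) = (m - 6)/(m - 7)
(5) = b/(b - 4*I)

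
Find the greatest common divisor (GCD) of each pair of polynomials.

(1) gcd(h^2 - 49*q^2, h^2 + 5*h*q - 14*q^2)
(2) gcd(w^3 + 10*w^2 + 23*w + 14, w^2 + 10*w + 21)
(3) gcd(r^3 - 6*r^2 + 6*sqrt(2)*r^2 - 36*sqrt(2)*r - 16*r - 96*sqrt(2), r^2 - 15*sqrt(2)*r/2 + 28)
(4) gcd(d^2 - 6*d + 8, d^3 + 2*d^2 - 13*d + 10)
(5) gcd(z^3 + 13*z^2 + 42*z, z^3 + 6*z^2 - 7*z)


(1) = h + 7*q
(2) = w + 7
(3) = 1
(4) = d - 2
(5) = z^2 + 7*z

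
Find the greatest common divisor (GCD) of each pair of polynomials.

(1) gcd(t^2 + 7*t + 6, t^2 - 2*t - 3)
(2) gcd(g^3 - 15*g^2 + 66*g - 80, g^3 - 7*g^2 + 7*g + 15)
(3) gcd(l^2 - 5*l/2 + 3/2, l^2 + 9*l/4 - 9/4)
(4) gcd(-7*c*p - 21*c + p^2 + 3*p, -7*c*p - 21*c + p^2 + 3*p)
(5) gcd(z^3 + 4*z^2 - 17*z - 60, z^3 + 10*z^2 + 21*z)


(1) = t + 1
(2) = g - 5
(3) = gcd((l - 3/2)*(l - 1), (l - 3/4)*(l + 3)) = 1
(4) = gcd((-7*c + p)*(p + 3), (-7*c + p)*(p + 3)) = -7*c*p - 21*c + p^2 + 3*p
(5) = gcd((z - 4)*(z + 3)*(z + 5), z*(z + 3)*(z + 7)) = z + 3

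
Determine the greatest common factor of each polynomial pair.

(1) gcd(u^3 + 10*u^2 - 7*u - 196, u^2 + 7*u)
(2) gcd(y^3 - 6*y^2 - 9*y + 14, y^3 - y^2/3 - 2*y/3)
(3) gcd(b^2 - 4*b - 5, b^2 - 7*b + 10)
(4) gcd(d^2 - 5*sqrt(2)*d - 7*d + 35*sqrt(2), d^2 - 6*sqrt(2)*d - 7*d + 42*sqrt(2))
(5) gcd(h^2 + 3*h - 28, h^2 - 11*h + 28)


(1) = gcd((u - 4)*(u + 7)^2, u*(u + 7)) = u + 7
(2) = gcd((y - 7)*(y - 1)*(y + 2), y*(y - 1)*(y + 2/3)) = y - 1
(3) = b - 5
(4) = d - 7
(5) = h - 4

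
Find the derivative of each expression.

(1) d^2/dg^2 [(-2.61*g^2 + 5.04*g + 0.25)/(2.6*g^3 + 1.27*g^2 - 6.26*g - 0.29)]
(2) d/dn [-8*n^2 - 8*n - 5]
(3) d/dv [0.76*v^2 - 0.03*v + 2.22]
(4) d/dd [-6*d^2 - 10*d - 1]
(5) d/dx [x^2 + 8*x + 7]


(1) = (-35.2872*g^6 + 204.4224*g^5 - 134.74968*g^4 + 124.476908*g^3 + 17.839692*g^2 + 0.343092*g + 1.039716)/(17.576*g^9 + 25.7556*g^8 - 114.37218*g^7 - 127.855937*g^6 + 269.627538*g^5 + 176.221773*g^4 - 230.825048*g^3 - 33.772791*g^2 - 1.579398*g - 0.024389)
(2) = -16*n - 8
(3) = 1.52*v - 0.03
(4) = -12*d - 10
(5) = 2*x + 8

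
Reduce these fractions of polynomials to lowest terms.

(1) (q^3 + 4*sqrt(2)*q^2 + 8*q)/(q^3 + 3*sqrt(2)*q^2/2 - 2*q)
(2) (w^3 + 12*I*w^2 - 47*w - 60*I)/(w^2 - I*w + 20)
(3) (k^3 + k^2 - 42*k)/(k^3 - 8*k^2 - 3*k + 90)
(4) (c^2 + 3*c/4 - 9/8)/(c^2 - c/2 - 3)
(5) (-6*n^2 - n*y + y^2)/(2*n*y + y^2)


(1) = (2*q + 4*sqrt(2))/(2*q - sqrt(2))
(2) = (w^2 + 8*I*w - 15)/(w - 5*I)
(3) = (k^2 + 7*k)/(k^2 - 2*k - 15)
(4) = (4*c - 3)/(4*c - 8)
(5) = (-3*n + y)/y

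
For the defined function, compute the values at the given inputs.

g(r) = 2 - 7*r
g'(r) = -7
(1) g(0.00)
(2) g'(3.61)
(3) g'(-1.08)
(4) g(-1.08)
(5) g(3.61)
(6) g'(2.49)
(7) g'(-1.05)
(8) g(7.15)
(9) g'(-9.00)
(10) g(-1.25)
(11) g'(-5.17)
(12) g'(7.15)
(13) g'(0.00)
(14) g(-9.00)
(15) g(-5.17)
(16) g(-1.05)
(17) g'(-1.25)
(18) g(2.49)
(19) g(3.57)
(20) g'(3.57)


(1) = 2.00
(2) = -7.00
(3) = -7.00
(4) = 9.56
(5) = -23.27
(6) = -7.00
(7) = -7.00
(8) = -48.05
(9) = -7.00
(10) = 10.75
(11) = -7.00
(12) = -7.00
(13) = -7.00
(14) = 65.00
(15) = 38.19
(16) = 9.35
(17) = -7.00
(18) = -15.43
(19) = -22.99
(20) = -7.00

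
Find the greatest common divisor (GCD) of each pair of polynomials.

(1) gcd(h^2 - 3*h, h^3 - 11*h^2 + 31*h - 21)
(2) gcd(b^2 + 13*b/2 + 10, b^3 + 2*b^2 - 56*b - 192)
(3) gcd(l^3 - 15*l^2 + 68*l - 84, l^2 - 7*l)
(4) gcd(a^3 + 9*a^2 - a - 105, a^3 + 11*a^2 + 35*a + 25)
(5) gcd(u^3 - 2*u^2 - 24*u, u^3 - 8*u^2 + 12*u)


(1) = h - 3
(2) = gcd((b + 5/2)*(b + 4), (b - 8)*(b + 4)*(b + 6)) = b + 4
(3) = gcd((l - 7)*(l - 6)*(l - 2), l*(l - 7)) = l - 7
(4) = a + 5
(5) = gcd(u*(u - 6)*(u + 4), u*(u - 6)*(u - 2)) = u^2 - 6*u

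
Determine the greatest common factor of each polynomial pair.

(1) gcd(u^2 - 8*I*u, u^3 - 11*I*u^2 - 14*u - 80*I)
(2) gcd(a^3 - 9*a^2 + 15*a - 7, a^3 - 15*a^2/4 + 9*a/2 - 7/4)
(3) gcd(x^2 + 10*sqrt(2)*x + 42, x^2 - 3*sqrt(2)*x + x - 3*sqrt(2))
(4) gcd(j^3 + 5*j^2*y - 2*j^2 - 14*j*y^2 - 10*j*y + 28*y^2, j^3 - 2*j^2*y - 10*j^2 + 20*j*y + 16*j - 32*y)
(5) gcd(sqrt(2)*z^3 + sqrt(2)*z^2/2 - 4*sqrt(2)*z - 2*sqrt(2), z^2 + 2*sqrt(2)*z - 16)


(1) = gcd(u*(u - 8*I), (u - 8*I)*(u - 5*I)*(u + 2*I)) = u - 8*I
(2) = a^2 - 2*a + 1
(3) = 1
(4) = gcd((j - 2)*(j - 2*y)*(j + 7*y), (j - 8)*(j - 2)*(j - 2*y)) = -j^2 + 2*j*y + 2*j - 4*y
(5) = 1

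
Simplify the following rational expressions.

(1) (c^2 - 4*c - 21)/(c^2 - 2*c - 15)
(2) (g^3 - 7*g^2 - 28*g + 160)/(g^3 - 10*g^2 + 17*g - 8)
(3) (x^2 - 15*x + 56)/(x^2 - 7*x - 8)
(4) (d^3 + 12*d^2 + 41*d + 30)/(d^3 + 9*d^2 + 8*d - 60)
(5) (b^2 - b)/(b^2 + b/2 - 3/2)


(1) = (c - 7)/(c - 5)
(2) = (g^2 + g - 20)/(g^2 - 2*g + 1)
(3) = (x - 7)/(x + 1)
(4) = (d + 1)/(d - 2)
(5) = 2*b/(2*b + 3)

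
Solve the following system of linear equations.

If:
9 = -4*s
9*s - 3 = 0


Then:
No Solution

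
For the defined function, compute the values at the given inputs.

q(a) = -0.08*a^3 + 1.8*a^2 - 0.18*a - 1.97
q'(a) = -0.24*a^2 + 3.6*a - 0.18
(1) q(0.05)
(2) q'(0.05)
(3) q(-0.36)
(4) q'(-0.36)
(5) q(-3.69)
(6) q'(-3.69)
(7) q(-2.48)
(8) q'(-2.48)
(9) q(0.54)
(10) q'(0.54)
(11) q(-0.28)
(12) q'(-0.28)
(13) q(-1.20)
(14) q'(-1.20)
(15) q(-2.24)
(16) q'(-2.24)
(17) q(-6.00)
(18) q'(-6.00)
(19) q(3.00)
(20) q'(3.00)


(1) = -1.97
(2) = -0.00
(3) = -1.67
(4) = -1.51
(5) = 27.22
(6) = -16.73
(7) = 10.77
(8) = -10.58
(9) = -1.55
(10) = 1.69
(11) = -1.78
(12) = -1.21
(13) = 0.98
(14) = -4.85
(15) = 8.36
(16) = -9.45
(17) = 81.19
(18) = -30.42
(19) = 11.53
(20) = 8.46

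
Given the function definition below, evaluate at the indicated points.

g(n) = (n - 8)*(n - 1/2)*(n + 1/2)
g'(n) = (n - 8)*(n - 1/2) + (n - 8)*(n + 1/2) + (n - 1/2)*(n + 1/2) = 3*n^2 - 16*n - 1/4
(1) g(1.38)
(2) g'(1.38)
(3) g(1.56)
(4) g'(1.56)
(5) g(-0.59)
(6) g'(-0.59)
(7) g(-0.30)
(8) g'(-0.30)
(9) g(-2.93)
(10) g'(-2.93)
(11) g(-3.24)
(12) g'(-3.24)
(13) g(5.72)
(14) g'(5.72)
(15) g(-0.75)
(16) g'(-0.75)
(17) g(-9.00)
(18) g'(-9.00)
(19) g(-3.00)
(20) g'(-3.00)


(1) = -10.95
(2) = -16.62
(3) = -14.06
(4) = -17.91
(5) = -0.84
(6) = 10.23
(7) = 1.33
(8) = 4.82
(9) = -91.10
(10) = 72.38
(11) = -115.18
(12) = 83.08
(13) = -74.03
(14) = 6.39
(15) = -2.73
(16) = 13.44
(17) = -1372.75
(18) = 386.75
(19) = -96.25
(20) = 74.75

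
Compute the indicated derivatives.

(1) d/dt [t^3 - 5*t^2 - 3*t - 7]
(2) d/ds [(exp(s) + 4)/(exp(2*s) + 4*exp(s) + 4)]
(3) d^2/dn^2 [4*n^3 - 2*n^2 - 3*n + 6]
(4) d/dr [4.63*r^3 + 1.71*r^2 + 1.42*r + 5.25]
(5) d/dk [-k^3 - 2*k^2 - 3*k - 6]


(1) = 3*t^2 - 10*t - 3
(2) = (-exp(s) - 6)*exp(s)/(exp(3*s) + 6*exp(2*s) + 12*exp(s) + 8)
(3) = 24*n - 4
(4) = 13.89*r^2 + 3.42*r + 1.42
(5) = -3*k^2 - 4*k - 3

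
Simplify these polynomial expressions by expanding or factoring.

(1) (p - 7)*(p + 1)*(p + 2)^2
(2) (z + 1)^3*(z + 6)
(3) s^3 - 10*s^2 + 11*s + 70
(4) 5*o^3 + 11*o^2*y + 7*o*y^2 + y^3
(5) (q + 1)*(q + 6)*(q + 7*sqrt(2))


(1) = p^4 - 2*p^3 - 27*p^2 - 52*p - 28
(2) = z^4 + 9*z^3 + 21*z^2 + 19*z + 6
(3) = (s - 7)*(s - 5)*(s + 2)
(4) = (o + y)^2*(5*o + y)
(5) = q^3 + 7*q^2 + 7*sqrt(2)*q^2 + 6*q + 49*sqrt(2)*q + 42*sqrt(2)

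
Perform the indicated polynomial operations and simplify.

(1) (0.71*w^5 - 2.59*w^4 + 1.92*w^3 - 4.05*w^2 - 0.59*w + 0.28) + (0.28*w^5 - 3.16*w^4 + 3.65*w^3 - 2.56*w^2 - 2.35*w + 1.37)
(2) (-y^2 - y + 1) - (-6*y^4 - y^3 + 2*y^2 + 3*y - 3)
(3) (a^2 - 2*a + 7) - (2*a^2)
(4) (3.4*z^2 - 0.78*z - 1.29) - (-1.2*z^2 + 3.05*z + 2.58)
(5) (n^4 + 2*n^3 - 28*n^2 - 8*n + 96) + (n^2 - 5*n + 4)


(1) = 0.99*w^5 - 5.75*w^4 + 5.57*w^3 - 6.61*w^2 - 2.94*w + 1.65
(2) = 6*y^4 + y^3 - 3*y^2 - 4*y + 4
(3) = -a^2 - 2*a + 7
(4) = 4.6*z^2 - 3.83*z - 3.87
(5) = n^4 + 2*n^3 - 27*n^2 - 13*n + 100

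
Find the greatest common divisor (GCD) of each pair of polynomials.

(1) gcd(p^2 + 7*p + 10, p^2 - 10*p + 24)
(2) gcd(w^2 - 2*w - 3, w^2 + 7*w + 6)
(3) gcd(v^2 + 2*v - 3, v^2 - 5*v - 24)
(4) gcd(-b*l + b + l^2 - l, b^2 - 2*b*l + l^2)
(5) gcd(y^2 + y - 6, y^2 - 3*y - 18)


(1) = gcd((p + 2)*(p + 5), (p - 6)*(p - 4)) = 1
(2) = gcd((w - 3)*(w + 1), (w + 1)*(w + 6)) = w + 1
(3) = gcd((v - 1)*(v + 3), (v - 8)*(v + 3)) = v + 3
(4) = b - l
(5) = gcd((y - 2)*(y + 3), (y - 6)*(y + 3)) = y + 3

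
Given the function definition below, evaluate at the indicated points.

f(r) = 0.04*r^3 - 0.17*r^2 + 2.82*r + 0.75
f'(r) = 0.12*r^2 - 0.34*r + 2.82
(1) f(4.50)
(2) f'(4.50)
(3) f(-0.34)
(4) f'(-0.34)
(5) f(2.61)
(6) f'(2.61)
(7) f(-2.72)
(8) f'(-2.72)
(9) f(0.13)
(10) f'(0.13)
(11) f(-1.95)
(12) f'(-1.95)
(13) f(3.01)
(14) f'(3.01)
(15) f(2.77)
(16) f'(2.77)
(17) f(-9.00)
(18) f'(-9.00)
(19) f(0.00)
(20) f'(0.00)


(1) = 13.64
(2) = 3.72
(3) = -0.23
(4) = 2.95
(5) = 7.66
(6) = 2.75
(7) = -8.98
(8) = 4.63
(9) = 1.11
(10) = 2.78
(11) = -5.69
(12) = 3.94
(13) = 8.79
(14) = 2.88
(15) = 8.11
(16) = 2.80
(17) = -67.56
(18) = 15.60
(19) = 0.75
(20) = 2.82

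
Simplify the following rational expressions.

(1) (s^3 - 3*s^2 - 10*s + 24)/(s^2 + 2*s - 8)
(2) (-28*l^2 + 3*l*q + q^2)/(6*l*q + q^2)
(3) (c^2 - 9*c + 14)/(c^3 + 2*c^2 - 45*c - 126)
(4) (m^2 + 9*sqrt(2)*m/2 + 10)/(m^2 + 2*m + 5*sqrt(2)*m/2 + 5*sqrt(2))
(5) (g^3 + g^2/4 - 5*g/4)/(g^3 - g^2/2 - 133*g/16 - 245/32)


(1) = (s^2 - s - 12)/(s + 4)
(2) = (-28*l^2 + 3*l*q + q^2)/(6*l*q + q^2)
(3) = (c - 2)/(c^2 + 9*c + 18)
(4) = (4*m + 8*sqrt(2))/(4*m + 8)
(5) = (8*g^2 - 8*g)/(8*g^2 - 14*g - 49)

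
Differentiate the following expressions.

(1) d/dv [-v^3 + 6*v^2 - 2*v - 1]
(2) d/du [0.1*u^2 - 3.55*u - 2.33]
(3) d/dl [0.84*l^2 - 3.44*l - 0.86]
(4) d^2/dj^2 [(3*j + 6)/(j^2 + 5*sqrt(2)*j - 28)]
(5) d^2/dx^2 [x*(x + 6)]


(1) = -3*v^2 + 12*v - 2
(2) = 0.2*u - 3.55
(3) = 1.68*l - 3.44
(4) = 6*((j + 2)*(2*j + 5*sqrt(2))^2 - (3*j + 2 + 5*sqrt(2))*(j^2 + 5*sqrt(2)*j - 28))/(j^2 + 5*sqrt(2)*j - 28)^3
(5) = 2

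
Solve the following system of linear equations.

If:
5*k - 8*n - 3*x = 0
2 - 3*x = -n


Then:
k = 27*x/5 - 16/5
n = 3*x - 2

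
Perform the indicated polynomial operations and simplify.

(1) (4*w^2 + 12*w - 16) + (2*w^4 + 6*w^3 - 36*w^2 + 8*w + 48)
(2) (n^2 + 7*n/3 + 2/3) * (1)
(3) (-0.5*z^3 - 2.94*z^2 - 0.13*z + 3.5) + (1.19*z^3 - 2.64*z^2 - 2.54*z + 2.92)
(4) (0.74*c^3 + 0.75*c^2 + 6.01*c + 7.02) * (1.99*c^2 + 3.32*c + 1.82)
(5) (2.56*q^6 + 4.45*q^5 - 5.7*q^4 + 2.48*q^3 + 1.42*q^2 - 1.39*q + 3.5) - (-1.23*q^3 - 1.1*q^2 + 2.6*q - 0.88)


(1) = 2*w^4 + 6*w^3 - 32*w^2 + 20*w + 32
(2) = n^2 + 7*n/3 + 2/3
(3) = 0.69*z^3 - 5.58*z^2 - 2.67*z + 6.42
(4) = 1.4726*c^5 + 3.9493*c^4 + 15.7967*c^3 + 35.288*c^2 + 34.2446*c + 12.7764
(5) = 2.56*q^6 + 4.45*q^5 - 5.7*q^4 + 3.71*q^3 + 2.52*q^2 - 3.99*q + 4.38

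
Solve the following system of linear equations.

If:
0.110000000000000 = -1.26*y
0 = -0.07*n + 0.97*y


Then:
n = -1.21
y = -0.09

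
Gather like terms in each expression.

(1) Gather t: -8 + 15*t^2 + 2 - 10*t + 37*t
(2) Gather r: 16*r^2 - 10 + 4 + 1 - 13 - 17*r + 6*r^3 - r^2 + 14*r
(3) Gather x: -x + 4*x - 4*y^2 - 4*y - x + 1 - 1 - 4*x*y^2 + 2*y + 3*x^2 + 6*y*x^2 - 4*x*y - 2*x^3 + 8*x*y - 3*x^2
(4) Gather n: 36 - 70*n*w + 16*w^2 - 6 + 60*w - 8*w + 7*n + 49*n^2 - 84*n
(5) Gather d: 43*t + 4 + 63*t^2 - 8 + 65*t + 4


(1) = 15*t^2 + 27*t - 6
(2) = 6*r^3 + 15*r^2 - 3*r - 18
(3) = -2*x^3 + 6*x^2*y + x*(-4*y^2 + 4*y + 2) - 4*y^2 - 2*y
(4) = 49*n^2 + n*(-70*w - 77) + 16*w^2 + 52*w + 30
(5) = 63*t^2 + 108*t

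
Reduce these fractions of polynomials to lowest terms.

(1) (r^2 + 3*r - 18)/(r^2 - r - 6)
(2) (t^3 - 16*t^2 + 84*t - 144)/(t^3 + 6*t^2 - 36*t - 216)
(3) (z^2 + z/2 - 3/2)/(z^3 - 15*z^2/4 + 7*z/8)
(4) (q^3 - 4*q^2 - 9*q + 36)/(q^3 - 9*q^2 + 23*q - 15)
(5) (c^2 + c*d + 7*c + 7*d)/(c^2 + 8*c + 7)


(1) = (r + 6)/(r + 2)
(2) = (t^2 - 10*t + 24)/(t^2 + 12*t + 36)
(3) = (8*z^2 + 4*z - 12)/(8*z^3 - 30*z^2 + 7*z)
(4) = (q^2 - q - 12)/(q^2 - 6*q + 5)
(5) = (c + d)/(c + 1)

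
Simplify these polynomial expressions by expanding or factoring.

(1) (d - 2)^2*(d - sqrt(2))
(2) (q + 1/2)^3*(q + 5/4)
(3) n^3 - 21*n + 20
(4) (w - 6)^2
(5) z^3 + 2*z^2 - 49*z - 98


(1) = d^3 - 4*d^2 - sqrt(2)*d^2 + 4*d + 4*sqrt(2)*d - 4*sqrt(2)
(2) = q^4 + 11*q^3/4 + 21*q^2/8 + 17*q/16 + 5/32
(3) = (n - 4)*(n - 1)*(n + 5)
(4) = w^2 - 12*w + 36
(5) = (z - 7)*(z + 2)*(z + 7)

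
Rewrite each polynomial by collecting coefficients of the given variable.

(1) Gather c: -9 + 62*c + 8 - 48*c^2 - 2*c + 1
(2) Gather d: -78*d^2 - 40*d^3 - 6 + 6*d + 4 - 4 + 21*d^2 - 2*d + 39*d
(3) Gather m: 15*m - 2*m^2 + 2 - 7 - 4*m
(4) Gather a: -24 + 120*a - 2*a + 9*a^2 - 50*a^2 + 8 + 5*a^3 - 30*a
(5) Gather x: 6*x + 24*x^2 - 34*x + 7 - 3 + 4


(1) = -48*c^2 + 60*c
(2) = -40*d^3 - 57*d^2 + 43*d - 6
(3) = -2*m^2 + 11*m - 5
(4) = 5*a^3 - 41*a^2 + 88*a - 16
(5) = 24*x^2 - 28*x + 8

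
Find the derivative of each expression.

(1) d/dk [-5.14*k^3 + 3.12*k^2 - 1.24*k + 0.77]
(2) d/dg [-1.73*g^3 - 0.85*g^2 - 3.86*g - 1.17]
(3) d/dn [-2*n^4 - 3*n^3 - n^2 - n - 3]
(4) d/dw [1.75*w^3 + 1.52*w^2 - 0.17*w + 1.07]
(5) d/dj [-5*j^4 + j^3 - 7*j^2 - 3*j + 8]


(1) = -15.42*k^2 + 6.24*k - 1.24
(2) = -5.19*g^2 - 1.7*g - 3.86
(3) = -8*n^3 - 9*n^2 - 2*n - 1
(4) = 5.25*w^2 + 3.04*w - 0.17
(5) = -20*j^3 + 3*j^2 - 14*j - 3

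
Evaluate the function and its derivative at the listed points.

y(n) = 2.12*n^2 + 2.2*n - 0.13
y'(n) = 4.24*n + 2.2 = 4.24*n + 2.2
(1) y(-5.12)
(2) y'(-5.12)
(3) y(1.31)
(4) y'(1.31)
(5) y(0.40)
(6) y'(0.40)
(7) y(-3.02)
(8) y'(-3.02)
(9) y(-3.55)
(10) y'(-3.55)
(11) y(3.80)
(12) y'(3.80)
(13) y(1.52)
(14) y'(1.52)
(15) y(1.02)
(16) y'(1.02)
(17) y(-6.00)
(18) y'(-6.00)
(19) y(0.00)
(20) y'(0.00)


(1) = 44.18
(2) = -19.51
(3) = 6.39
(4) = 7.75
(5) = 1.09
(6) = 3.90
(7) = 12.56
(8) = -10.60
(9) = 18.78
(10) = -12.85
(11) = 38.84
(12) = 18.31
(13) = 8.11
(14) = 8.64
(15) = 4.32
(16) = 6.52
(17) = 62.99
(18) = -23.24
(19) = -0.13
(20) = 2.20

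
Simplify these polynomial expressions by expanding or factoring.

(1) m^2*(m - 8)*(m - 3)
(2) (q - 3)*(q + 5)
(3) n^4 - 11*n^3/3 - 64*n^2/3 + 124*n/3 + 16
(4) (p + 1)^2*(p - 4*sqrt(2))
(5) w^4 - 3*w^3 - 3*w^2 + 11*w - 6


(1) = m^4 - 11*m^3 + 24*m^2
(2) = q^2 + 2*q - 15
(3) = (n - 6)*(n - 2)*(n + 1/3)*(n + 4)
(4) = p^3 - 4*sqrt(2)*p^2 + 2*p^2 - 8*sqrt(2)*p + p - 4*sqrt(2)
(5) = (w - 3)*(w - 1)^2*(w + 2)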